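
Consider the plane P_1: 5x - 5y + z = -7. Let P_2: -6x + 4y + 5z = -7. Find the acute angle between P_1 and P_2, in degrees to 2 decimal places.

cos θ = |n₁·n₂| / (|n₁||n₂|) = |-45| / (√51 · √77).
θ = arccos(0.71810) ≈ 44.10°.

44.10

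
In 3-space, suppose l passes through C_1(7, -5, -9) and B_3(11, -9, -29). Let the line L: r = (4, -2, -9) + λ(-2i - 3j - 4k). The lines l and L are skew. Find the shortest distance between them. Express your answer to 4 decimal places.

A direction vector for l is B_3 − C_1 = (4, -4, -20).
Common perpendicular direction n = (4, -4, -20) × (-2, -3, -4) = (-44, 56, -20).
With w = (4, -2, -9) − (7, -5, -9) = (-3, 3, 0), w · n = 300.
Distance = |w · n| / |n| = |300| / √5472 ≈ 4.0555.

4.0555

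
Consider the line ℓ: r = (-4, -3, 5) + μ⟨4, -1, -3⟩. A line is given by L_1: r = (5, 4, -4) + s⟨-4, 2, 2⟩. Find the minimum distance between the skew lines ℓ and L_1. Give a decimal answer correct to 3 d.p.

4.041

Common perpendicular direction n = (4, -1, -3) × (-4, 2, 2) = (4, 4, 4).
With w = (5, 4, -4) − (-4, -3, 5) = (9, 7, -9), w · n = 28.
Distance = |w · n| / |n| = |28| / √48 ≈ 4.041.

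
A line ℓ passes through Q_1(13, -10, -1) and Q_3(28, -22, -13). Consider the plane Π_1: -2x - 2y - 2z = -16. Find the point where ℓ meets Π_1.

A direction vector for ℓ is Q_3 − Q_1 = (15, -12, -12).
Substitute r = (13, -10, -1) + t(15, -12, -12) into the plane: -4 + 18t = -16, so t = -2/3.
Intersection: (13, -10, -1) + (-2/3)·(15, -12, -12) = (3, -2, 7).

(3, -2, 7)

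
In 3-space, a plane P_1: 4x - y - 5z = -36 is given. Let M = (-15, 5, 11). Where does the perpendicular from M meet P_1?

(-7, 3, 1)

Foot = M − λn with λ = (n·M − d)/|n|² = (-120 − (-36))/42 = -2.
Foot = (-15, 5, 11) − (-2)·(4, -1, -5) = (-7, 3, 1).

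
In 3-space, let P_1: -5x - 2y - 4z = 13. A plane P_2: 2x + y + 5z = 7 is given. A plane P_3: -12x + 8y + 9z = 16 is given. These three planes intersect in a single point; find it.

(-3, -7, 4)

Solving the 3×3 linear system -5x - 2y - 4z = 13, 2x + y + 5z = 7, -12x + 8y + 9z = 16 (e.g. by elimination or Cramer's rule, determinant = 199) gives (-3, -7, 4).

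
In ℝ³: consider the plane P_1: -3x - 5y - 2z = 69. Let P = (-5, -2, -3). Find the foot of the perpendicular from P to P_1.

(-8, -7, -5)

Foot = P − λn with λ = (n·P − d)/|n|² = (31 − 69)/38 = -1.
Foot = (-5, -2, -3) − (-1)·(-3, -5, -2) = (-8, -7, -5).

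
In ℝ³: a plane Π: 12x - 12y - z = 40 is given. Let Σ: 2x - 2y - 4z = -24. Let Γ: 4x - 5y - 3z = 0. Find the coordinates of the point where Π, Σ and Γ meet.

(-4, -8, 8)

Solving the 3×3 linear system 12x - 12y - z = 40, 2x - 2y - 4z = -24, 4x - 5y - 3z = 0 (e.g. by elimination or Cramer's rule, determinant = -46) gives (-4, -8, 8).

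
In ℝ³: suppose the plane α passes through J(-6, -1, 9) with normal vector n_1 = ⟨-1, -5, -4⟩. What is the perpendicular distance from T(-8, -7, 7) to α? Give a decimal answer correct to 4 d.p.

6.1721

α: n_1·r = n_1·J gives -x - 5y - 4z = -25.
n·T − d = (-1)·(-8) + (-5)·(-7) + (-4)·(7) − (-25) = 40; |n| = √42.
Distance = |40| / √42 = 40/√42 ≈ 6.1721.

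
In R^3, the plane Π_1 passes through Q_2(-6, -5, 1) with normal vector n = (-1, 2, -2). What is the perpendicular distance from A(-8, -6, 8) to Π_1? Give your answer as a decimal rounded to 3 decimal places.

4.667

Π_1: n·r = n·Q_2 gives -x + 2y - 2z = -6.
n·A − d = (-1)·(-8) + (2)·(-6) + (-2)·(8) − (-6) = -14; |n| = √9.
Distance = |-14| / √9 = 14/√9 ≈ 4.667.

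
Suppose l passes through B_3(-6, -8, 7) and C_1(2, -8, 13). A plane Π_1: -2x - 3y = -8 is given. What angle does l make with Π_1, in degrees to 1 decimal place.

26.3

A direction vector for l is C_1 − B_3 = (8, 0, 6).
sin θ = |n·v| / (|n||v|) = |-16| / (√13 · √100) = 0.44376.
θ ≈ 26.3°.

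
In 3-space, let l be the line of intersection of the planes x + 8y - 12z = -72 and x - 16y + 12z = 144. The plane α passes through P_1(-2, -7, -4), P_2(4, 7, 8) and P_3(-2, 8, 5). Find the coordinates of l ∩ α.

(8, -7, 2)

Direction of l: (1, 8, -12) × (1, -16, 12) = (-96, -24, -24).
A point on l: solving the two plane equations with x = 16 gives (16, -5, 4).
P_1P_2 = (6, 14, 12), P_1P_3 = (0, 15, 9); a normal to α is P_1P_2 × P_1P_3 = (-54, -54, 90).
Using P_1: α has equation -54x - 54y + 90z = 126.
Substitute r = (16, -5, 4) + t(-96, -24, -24) into the plane: -234 + 4320t = 126, so t = 1/12.
Intersection: (16, -5, 4) + (1/12)·(-96, -24, -24) = (8, -7, 2).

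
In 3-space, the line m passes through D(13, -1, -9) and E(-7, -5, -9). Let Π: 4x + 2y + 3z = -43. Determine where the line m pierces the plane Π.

A direction vector for m is E − D = (-20, -4, 0).
Substitute r = (13, -1, -9) + t(-20, -4, 0) into the plane: 23 + (-88)t = -43, so t = 3/4.
Intersection: (13, -1, -9) + (3/4)·(-20, -4, 0) = (-2, -4, -9).

(-2, -4, -9)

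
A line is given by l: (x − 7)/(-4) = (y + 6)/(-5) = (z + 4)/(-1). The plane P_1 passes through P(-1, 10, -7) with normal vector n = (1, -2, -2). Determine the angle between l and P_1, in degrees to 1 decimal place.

l has direction (-4, -5, -1) through (7, -6, -4).
P_1: n·r = n·P gives x - 2y - 2z = -7.
sin θ = |n·v| / (|n||v|) = |8| / (√9 · √42) = 0.41148.
θ ≈ 24.3°.

24.3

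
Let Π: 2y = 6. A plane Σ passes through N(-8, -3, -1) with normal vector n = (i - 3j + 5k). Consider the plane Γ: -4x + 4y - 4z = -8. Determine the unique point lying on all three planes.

Σ: n·r = n·N gives x - 3y + 5z = -4.
Solving the 3×3 linear system 2y = 6, x - 3y + 5z = -4, -4x + 4y - 4z = -8 (e.g. by elimination or Cramer's rule, determinant = -32) gives (5, 3, 0).

(5, 3, 0)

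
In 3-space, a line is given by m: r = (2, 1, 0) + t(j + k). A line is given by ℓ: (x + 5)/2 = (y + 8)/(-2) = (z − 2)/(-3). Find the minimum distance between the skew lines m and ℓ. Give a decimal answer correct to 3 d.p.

5.000

ℓ has direction (2, -2, -3) through (-5, -8, 2).
Common perpendicular direction n = (0, 1, 1) × (2, -2, -3) = (-1, 2, -2).
With w = (-5, -8, 2) − (2, 1, 0) = (-7, -9, 2), w · n = -15.
Distance = |w · n| / |n| = |-15| / √9 ≈ 5.000.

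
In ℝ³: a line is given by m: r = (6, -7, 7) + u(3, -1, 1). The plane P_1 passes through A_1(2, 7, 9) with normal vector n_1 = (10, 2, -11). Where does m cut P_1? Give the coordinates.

P_1: n_1·r = n_1·A_1 gives 10x + 2y - 11z = -65.
Substitute r = (6, -7, 7) + t(3, -1, 1) into the plane: -31 + 17t = -65, so t = -2.
Intersection: (6, -7, 7) + (-2)·(3, -1, 1) = (0, -5, 5).

(0, -5, 5)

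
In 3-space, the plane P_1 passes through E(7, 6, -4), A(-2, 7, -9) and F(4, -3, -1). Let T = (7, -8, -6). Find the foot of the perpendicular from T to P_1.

EA = (-9, 1, -5), EF = (-3, -9, 3); a normal to P_1 is EA × EF = (-42, 42, 84).
Using E: P_1 has equation -42x + 42y + 84z = -378.
Foot = T − λn with λ = (n·T − d)/|n|² = (-1134 − (-378))/10584 = -1/14.
Foot = (7, -8, -6) − (-1/14)·(-42, 42, 84) = (4, -5, 0).

(4, -5, 0)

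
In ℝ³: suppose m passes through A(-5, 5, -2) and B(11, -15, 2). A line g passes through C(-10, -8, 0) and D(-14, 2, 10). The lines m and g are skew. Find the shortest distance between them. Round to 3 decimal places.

A direction vector for m is B − A = (16, -20, 4).
A direction vector for g is D − C = (-4, 10, 10).
Common perpendicular direction n = (16, -20, 4) × (-4, 10, 10) = (-240, -176, 80).
With w = (-10, -8, 0) − (-5, 5, -2) = (-5, -13, 2), w · n = 3648.
Distance = |w · n| / |n| = |3648| / √94976 ≈ 11.837.

11.837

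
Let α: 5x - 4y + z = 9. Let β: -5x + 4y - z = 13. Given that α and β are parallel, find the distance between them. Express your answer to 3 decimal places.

3.395

Rescale β by 1/(-1): 5x - 4y + z = -13. Then distance = |9 − (-13)| / √42 ≈ 3.395.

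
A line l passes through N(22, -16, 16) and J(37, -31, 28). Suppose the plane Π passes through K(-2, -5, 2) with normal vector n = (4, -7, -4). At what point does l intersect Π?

A direction vector for l is J − N = (15, -15, 12).
Π: n·r = n·K gives 4x - 7y - 4z = 19.
Substitute r = (22, -16, 16) + t(15, -15, 12) into the plane: 136 + 117t = 19, so t = -1.
Intersection: (22, -16, 16) + (-1)·(15, -15, 12) = (7, -1, 4).

(7, -1, 4)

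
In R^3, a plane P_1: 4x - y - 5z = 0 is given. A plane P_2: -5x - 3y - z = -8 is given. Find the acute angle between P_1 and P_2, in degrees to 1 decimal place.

cos θ = |n₁·n₂| / (|n₁||n₂|) = |-12| / (√42 · √35).
θ = arccos(0.31298) ≈ 71.8°.

71.8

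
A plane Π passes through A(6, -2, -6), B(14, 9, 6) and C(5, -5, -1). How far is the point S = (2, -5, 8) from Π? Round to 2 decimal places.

3.69

AB = (8, 11, 12), AC = (-1, -3, 5); a normal to Π is AB × AC = (91, -52, -13).
Using A: Π has equation 91x - 52y - 13z = 728.
n·S − d = (91)·(2) + (-52)·(-5) + (-13)·(8) − 728 = -390; |n| = √11154.
Distance = |-390| / √11154 = 390/√11154 ≈ 3.69.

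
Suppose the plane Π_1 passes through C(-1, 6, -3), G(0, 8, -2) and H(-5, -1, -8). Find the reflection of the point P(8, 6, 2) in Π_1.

(-4, 10, 6)

CG = (1, 2, 1), CH = (-4, -7, -5); a normal to Π_1 is CG × CH = (-3, 1, 1).
Using C: Π_1 has equation -3x + y + z = 6.
λ = (n·P − d)/|n|² = (-16 − 6)/11 = -2.
Reflection = P − 2λn = (8, 6, 2) − (-4)·(-3, 1, 1) = (-4, 10, 6).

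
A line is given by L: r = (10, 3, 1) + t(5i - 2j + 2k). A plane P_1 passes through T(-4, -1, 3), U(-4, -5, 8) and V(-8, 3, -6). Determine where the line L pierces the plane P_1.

(0, 7, -3)

TU = (0, -4, 5), TV = (-4, 4, -9); a normal to P_1 is TU × TV = (16, -20, -16).
Using T: P_1 has equation 16x - 20y - 16z = -92.
Substitute r = (10, 3, 1) + t(5, -2, 2) into the plane: 84 + 88t = -92, so t = -2.
Intersection: (10, 3, 1) + (-2)·(5, -2, 2) = (0, 7, -3).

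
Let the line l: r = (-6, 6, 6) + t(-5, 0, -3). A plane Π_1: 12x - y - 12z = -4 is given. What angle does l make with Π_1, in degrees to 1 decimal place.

sin θ = |n·v| / (|n||v|) = |-24| / (√289 · √34) = 0.24212.
θ ≈ 14.0°.

14.0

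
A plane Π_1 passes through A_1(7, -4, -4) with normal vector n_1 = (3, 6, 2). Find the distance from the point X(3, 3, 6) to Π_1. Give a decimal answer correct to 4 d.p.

7.1429

Π_1: n_1·r = n_1·A_1 gives 3x + 6y + 2z = -11.
n·X − d = (3)·(3) + (6)·(3) + (2)·(6) − (-11) = 50; |n| = √49.
Distance = |50| / √49 = 50/√49 ≈ 7.1429.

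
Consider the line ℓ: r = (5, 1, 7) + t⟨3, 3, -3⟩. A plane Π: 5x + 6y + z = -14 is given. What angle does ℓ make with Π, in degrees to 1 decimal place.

sin θ = |n·v| / (|n||v|) = |30| / (√62 · √27) = 0.73324.
θ ≈ 47.2°.

47.2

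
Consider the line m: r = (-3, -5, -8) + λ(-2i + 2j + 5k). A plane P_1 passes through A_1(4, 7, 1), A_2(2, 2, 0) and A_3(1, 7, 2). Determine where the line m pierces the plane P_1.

A_1A_2 = (-2, -5, -1), A_1A_3 = (-3, 0, 1); a normal to P_1 is A_1A_2 × A_1A_3 = (-5, 5, -15).
Using A_1: P_1 has equation -5x + 5y - 15z = 0.
Substitute r = (-3, -5, -8) + t(-2, 2, 5) into the plane: 110 + (-55)t = 0, so t = 2.
Intersection: (-3, -5, -8) + 2·(-2, 2, 5) = (-7, -1, 2).

(-7, -1, 2)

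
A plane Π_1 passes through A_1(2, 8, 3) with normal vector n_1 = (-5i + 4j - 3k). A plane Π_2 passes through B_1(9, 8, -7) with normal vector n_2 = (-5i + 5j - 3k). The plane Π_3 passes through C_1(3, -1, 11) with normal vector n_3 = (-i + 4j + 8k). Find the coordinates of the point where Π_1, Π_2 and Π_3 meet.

Π_1: n_1·r = n_1·A_1 gives -5x + 4y - 3z = 13.
Π_2: n_2·r = n_2·B_1 gives -5x + 5y - 3z = 16.
Π_3: n_3·r = n_3·C_1 gives -x + 4y + 8z = 81.
Solving the 3×3 linear system -5x + 4y - 3z = 13, -5x + 5y - 3z = 16, -x + 4y + 8z = 81 (e.g. by elimination or Cramer's rule, determinant = -43) gives (-5, 3, 8).

(-5, 3, 8)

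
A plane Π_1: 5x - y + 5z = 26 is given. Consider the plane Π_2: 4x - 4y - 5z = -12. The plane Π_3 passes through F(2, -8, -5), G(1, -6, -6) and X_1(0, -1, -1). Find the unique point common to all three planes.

(1, -1, 4)

FG = (-1, 2, -1), FX_1 = (-2, 7, 4); a normal to Π_3 is FG × FX_1 = (15, 6, -3).
Using F: Π_3 has equation 15x + 6y - 3z = -3.
Solving the 3×3 linear system 5x - y + 5z = 26, 4x - 4y - 5z = -12, 15x + 6y - 3z = -3 (e.g. by elimination or Cramer's rule, determinant = 693) gives (1, -1, 4).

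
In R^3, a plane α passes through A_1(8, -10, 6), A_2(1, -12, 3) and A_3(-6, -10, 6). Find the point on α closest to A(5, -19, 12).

A_1A_2 = (-7, -2, -3), A_1A_3 = (-14, 0, 0); a normal to α is A_1A_2 × A_1A_3 = (0, 42, -28).
Using A_1: α has equation 42y - 28z = -588.
Foot = A − λn with λ = (n·A − d)/|n|² = (-1134 − (-588))/2548 = -3/14.
Foot = (5, -19, 12) − (-3/14)·(0, 42, -28) = (5, -10, 6).

(5, -10, 6)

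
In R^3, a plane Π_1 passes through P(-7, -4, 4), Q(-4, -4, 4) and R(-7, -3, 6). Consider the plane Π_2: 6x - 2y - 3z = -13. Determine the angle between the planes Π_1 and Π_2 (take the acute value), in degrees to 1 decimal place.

86.3

PQ = (3, 0, 0), PR = (0, 1, 2); a normal to Π_1 is PQ × PR = (0, -6, 3).
Using P: Π_1 has equation -6y + 3z = 36.
cos θ = |n₁·n₂| / (|n₁||n₂|) = |3| / (√45 · √49).
θ = arccos(0.06389) ≈ 86.3°.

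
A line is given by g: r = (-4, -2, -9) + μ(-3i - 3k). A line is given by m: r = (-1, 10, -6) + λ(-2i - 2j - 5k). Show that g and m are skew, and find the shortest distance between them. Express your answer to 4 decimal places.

Common perpendicular direction n = (-3, 0, -3) × (-2, -2, -5) = (-6, -9, 6).
With w = (-1, 10, -6) − (-4, -2, -9) = (3, 12, 3), w · n = -108.
Since n ≠ 0 the lines are not parallel, and w · n = -108 ≠ 0 so they do not intersect; hence they are skew.
Distance = |w · n| / |n| = |-108| / √153 ≈ 8.7313.

8.7313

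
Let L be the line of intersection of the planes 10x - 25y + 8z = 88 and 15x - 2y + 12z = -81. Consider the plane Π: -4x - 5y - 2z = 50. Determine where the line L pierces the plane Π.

Direction of L: (10, -25, 8) × (15, -2, 12) = (-284, 0, 355).
A point on L: solving the two plane equations with x = -11 gives (-11, -6, 6).
Substitute r = (-11, -6, 6) + t(-284, 0, 355) into the plane: 62 + 426t = 50, so t = -2/71.
Intersection: (-11, -6, 6) + (-2/71)·(-284, 0, 355) = (-3, -6, -4).

(-3, -6, -4)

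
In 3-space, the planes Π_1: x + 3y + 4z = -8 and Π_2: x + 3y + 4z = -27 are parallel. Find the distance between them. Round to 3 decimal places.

Same normal n = (1, 3, 4) with |n| = √26; distance = |-8 − (-27)| / |n| = 19/√26 ≈ 3.726.

3.726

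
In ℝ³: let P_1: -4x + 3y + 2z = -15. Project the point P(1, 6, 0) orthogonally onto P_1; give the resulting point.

Foot = P − λn with λ = (n·P − d)/|n|² = (14 − (-15))/29 = 1.
Foot = (1, 6, 0) − 1·(-4, 3, 2) = (5, 3, -2).

(5, 3, -2)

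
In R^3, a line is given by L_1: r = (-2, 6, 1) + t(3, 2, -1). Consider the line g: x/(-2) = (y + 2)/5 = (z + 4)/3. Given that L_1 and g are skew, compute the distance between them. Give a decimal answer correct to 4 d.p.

0.7377

g has direction (-2, 5, 3) through (0, -2, -4).
Common perpendicular direction n = (3, 2, -1) × (-2, 5, 3) = (11, -7, 19).
With w = (0, -2, -4) − (-2, 6, 1) = (2, -8, -5), w · n = -17.
Distance = |w · n| / |n| = |-17| / √531 ≈ 0.7377.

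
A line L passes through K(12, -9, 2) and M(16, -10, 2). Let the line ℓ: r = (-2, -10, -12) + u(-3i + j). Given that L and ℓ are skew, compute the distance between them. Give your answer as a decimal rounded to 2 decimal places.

A direction vector for L is M − K = (4, -1, 0).
Common perpendicular direction n = (4, -1, 0) × (-3, 1, 0) = (0, 0, 1).
With w = (-2, -10, -12) − (12, -9, 2) = (-14, -1, -14), w · n = -14.
Distance = |w · n| / |n| = |-14| / √1 ≈ 14.00.

14.00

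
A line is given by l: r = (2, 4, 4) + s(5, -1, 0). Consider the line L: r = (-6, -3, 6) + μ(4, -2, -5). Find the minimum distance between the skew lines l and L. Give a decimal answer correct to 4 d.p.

8.6669

Common perpendicular direction n = (5, -1, 0) × (4, -2, -5) = (5, 25, -6).
With w = (-6, -3, 6) − (2, 4, 4) = (-8, -7, 2), w · n = -227.
Distance = |w · n| / |n| = |-227| / √686 ≈ 8.6669.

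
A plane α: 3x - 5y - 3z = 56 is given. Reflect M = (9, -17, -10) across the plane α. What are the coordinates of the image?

λ = (n·M − d)/|n|² = (142 − 56)/43 = 2.
Reflection = M − 2λn = (9, -17, -10) − 4·(3, -5, -3) = (-3, 3, 2).

(-3, 3, 2)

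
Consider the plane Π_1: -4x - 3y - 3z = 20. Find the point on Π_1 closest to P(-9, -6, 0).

(-5, -3, 3)

Foot = P − λn with λ = (n·P − d)/|n|² = (54 − 20)/34 = 1.
Foot = (-9, -6, 0) − 1·(-4, -3, -3) = (-5, -3, 3).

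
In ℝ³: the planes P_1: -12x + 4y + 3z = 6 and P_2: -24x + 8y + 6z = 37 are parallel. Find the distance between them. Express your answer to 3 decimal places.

Rescale P_2 by 1/2: -12x + 4y + 3z = 37/2. Then distance = |6 − (37/2)| / √169 ≈ 0.962.

0.962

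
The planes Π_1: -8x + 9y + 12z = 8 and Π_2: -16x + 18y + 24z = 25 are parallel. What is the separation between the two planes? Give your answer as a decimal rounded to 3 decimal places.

Rescale Π_2 by 1/2: -8x + 9y + 12z = 25/2. Then distance = |8 − (25/2)| / √289 ≈ 0.265.

0.265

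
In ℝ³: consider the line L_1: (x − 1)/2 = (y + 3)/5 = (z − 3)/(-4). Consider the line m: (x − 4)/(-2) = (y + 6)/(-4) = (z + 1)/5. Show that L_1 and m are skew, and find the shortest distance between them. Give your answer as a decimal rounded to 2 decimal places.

2.65

L_1 has direction (2, 5, -4) through (1, -3, 3).
m has direction (-2, -4, 5) through (4, -6, -1).
Common perpendicular direction n = (2, 5, -4) × (-2, -4, 5) = (9, -2, 2).
With w = (4, -6, -1) − (1, -3, 3) = (3, -3, -4), w · n = 25.
Since n ≠ 0 the lines are not parallel, and w · n = 25 ≠ 0 so they do not intersect; hence they are skew.
Distance = |w · n| / |n| = |25| / √89 ≈ 2.65.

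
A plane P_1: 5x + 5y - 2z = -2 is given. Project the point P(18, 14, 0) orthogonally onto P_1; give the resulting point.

(3, -1, 6)

Foot = P − λn with λ = (n·P − d)/|n|² = (160 − (-2))/54 = 3.
Foot = (18, 14, 0) − 3·(5, 5, -2) = (3, -1, 6).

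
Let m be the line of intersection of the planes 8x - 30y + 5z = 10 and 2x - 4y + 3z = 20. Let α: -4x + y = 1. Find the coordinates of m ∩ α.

(0, 1, 8)

Direction of m: (8, -30, 5) × (2, -4, 3) = (-70, -14, 28).
A point on m: solving the two plane equations with x = -5 gives (-5, 0, 10).
Substitute r = (-5, 0, 10) + t(-70, -14, 28) into the plane: 20 + 266t = 1, so t = -1/14.
Intersection: (-5, 0, 10) + (-1/14)·(-70, -14, 28) = (0, 1, 8).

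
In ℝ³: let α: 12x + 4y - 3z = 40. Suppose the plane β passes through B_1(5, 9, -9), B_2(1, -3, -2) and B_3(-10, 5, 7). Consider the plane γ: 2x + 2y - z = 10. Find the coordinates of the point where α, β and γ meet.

B_1B_2 = (-4, -12, 7), B_1B_3 = (-15, -4, 16); a normal to β is B_1B_2 × B_1B_3 = (-164, -41, -164).
Using B_1: β has equation -164x - 41y - 164z = 287.
Solving the 3×3 linear system 12x + 4y - 3z = 40, -164x - 41y - 164z = 287, 2x + 2y - z = 10 (e.g. by elimination or Cramer's rule, determinant = 3198) gives (2, 1, -4).

(2, 1, -4)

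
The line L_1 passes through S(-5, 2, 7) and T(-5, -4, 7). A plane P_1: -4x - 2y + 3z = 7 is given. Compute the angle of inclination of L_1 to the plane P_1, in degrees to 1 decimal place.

A direction vector for L_1 is T − S = (0, -6, 0).
sin θ = |n·v| / (|n||v|) = |12| / (√29 · √36) = 0.37139.
θ ≈ 21.8°.

21.8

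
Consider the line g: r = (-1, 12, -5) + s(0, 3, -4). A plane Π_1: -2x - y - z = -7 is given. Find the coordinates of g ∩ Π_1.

Substitute r = (-1, 12, -5) + t(0, 3, -4) into the plane: -5 + 1t = -7, so t = -2.
Intersection: (-1, 12, -5) + (-2)·(0, 3, -4) = (-1, 6, 3).

(-1, 6, 3)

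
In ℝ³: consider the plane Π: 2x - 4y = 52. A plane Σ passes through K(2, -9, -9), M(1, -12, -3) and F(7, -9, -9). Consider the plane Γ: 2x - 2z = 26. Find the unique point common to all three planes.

KM = (-1, -3, 6), KF = (5, 0, 0); a normal to Σ is KM × KF = (0, 30, 15).
Using K: Σ has equation 30y + 15z = -405.
Solving the 3×3 linear system 2x - 4y = 52, 30y + 15z = -405, 2x - 2z = 26 (e.g. by elimination or Cramer's rule, determinant = -240) gives (6, -10, -7).

(6, -10, -7)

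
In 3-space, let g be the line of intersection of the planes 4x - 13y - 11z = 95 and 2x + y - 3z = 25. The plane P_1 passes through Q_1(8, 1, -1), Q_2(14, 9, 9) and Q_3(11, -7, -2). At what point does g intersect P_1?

(4, -1, -6)

Direction of g: (4, -13, -11) × (2, 1, -3) = (50, -10, 30).
A point on g: solving the two plane equations with x = -11 gives (-11, 2, -15).
Q_1Q_2 = (6, 8, 10), Q_1Q_3 = (3, -8, -1); a normal to P_1 is Q_1Q_2 × Q_1Q_3 = (72, 36, -72).
Using Q_1: P_1 has equation 72x + 36y - 72z = 684.
Substitute r = (-11, 2, -15) + t(50, -10, 30) into the plane: 360 + 1080t = 684, so t = 3/10.
Intersection: (-11, 2, -15) + (3/10)·(50, -10, 30) = (4, -1, -6).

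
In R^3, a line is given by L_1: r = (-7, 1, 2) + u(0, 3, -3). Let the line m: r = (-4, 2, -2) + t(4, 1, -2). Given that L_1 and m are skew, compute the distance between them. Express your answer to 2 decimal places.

Common perpendicular direction n = (0, 3, -3) × (4, 1, -2) = (-3, -12, -12).
With w = (-4, 2, -2) − (-7, 1, 2) = (3, 1, -4), w · n = 27.
Distance = |w · n| / |n| = |27| / √297 ≈ 1.57.

1.57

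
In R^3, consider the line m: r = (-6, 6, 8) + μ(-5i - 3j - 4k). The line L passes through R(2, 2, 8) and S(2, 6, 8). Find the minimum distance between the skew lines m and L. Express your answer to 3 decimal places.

4.998

A direction vector for L is S − R = (0, 4, 0).
Common perpendicular direction n = (-5, -3, -4) × (0, 4, 0) = (16, 0, -20).
With w = (2, 2, 8) − (-6, 6, 8) = (8, -4, 0), w · n = 128.
Distance = |w · n| / |n| = |128| / √656 ≈ 4.998.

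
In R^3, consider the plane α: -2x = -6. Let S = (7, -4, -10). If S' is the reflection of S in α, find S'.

λ = (n·S − d)/|n|² = (-14 − (-6))/4 = -2.
Reflection = S − 2λn = (7, -4, -10) − (-4)·(-2, 0, 0) = (-1, -4, -10).

(-1, -4, -10)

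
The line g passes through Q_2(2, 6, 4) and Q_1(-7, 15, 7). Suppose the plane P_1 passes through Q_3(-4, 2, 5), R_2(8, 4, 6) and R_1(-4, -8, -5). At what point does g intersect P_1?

A direction vector for g is Q_1 − Q_2 = (-9, 9, 3).
Q_3R_2 = (12, 2, 1), Q_3R_1 = (0, -10, -10); a normal to P_1 is Q_3R_2 × Q_3R_1 = (-10, 120, -120).
Using Q_3: P_1 has equation -10x + 120y - 120z = -320.
Substitute r = (2, 6, 4) + t(-9, 9, 3) into the plane: 220 + 810t = -320, so t = -2/3.
Intersection: (2, 6, 4) + (-2/3)·(-9, 9, 3) = (8, 0, 2).

(8, 0, 2)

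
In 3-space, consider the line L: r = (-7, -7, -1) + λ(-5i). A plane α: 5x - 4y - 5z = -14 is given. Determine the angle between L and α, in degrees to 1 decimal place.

sin θ = |n·v| / (|n||v|) = |-25| / (√66 · √25) = 0.61546.
θ ≈ 38.0°.

38.0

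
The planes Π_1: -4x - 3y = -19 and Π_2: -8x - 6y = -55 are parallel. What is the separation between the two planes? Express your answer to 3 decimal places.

Rescale Π_2 by 1/2: -4x - 3y = -55/2. Then distance = |-19 − (-55/2)| / √25 ≈ 1.700.

1.700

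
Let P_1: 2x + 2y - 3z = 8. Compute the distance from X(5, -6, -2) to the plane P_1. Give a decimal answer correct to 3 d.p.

n·X − d = (2)·(5) + (2)·(-6) + (-3)·(-2) − 8 = -4; |n| = √17.
Distance = |-4| / √17 = 4/√17 ≈ 0.970.

0.970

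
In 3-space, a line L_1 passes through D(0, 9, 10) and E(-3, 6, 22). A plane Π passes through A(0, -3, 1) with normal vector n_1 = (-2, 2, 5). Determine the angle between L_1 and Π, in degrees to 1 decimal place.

55.1

A direction vector for L_1 is E − D = (-3, -3, 12).
Π: n_1·r = n_1·A gives -2x + 2y + 5z = -1.
sin θ = |n·v| / (|n||v|) = |60| / (√33 · √162) = 0.82061.
θ ≈ 55.1°.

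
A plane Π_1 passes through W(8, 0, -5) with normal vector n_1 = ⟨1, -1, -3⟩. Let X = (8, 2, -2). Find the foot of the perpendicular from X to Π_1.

(9, 1, -5)

Π_1: n_1·r = n_1·W gives x - y - 3z = 23.
Foot = X − λn with λ = (n·X − d)/|n|² = (12 − 23)/11 = -1.
Foot = (8, 2, -2) − (-1)·(1, -1, -3) = (9, 1, -5).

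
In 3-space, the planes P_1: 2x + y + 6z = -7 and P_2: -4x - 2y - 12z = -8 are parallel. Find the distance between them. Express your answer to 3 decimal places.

1.718

Rescale P_2 by 1/(-2): 2x + y + 6z = 4. Then distance = |-7 − 4| / √41 ≈ 1.718.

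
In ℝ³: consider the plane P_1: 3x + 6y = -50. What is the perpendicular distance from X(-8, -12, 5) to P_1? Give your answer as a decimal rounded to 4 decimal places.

6.8573

n·X − d = (3)·(-8) + (6)·(-12) + (0)·(5) − (-50) = -46; |n| = √45.
Distance = |-46| / √45 = 46/√45 ≈ 6.8573.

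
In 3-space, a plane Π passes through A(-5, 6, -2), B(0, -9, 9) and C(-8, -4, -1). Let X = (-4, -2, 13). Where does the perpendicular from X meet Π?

AB = (5, -15, 11), AC = (-3, -10, 1); a normal to Π is AB × AC = (95, -38, -95).
Using A: Π has equation 95x - 38y - 95z = -513.
Foot = X − λn with λ = (n·X − d)/|n|² = (-1539 − (-513))/19494 = -1/19.
Foot = (-4, -2, 13) − (-1/19)·(95, -38, -95) = (1, -4, 8).

(1, -4, 8)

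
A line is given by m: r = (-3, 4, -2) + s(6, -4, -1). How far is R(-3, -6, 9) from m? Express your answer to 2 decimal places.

14.32

Taking (-3, 4, -2) on m with direction v = (6, -4, -1): w = R − (-3, 4, -2) = (0, -10, 11), and w × v = (54, 66, 60).
Distance = |w × v| / |v| = √10872 / √53 ≈ 14.32.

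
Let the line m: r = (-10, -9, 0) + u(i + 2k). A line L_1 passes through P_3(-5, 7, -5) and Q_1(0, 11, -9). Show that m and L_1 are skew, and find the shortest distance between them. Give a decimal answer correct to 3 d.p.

9.872

A direction vector for L_1 is Q_1 − P_3 = (5, 4, -4).
Common perpendicular direction n = (1, 0, 2) × (5, 4, -4) = (-8, 14, 4).
With w = (-5, 7, -5) − (-10, -9, 0) = (5, 16, -5), w · n = 164.
Since n ≠ 0 the lines are not parallel, and w · n = 164 ≠ 0 so they do not intersect; hence they are skew.
Distance = |w · n| / |n| = |164| / √276 ≈ 9.872.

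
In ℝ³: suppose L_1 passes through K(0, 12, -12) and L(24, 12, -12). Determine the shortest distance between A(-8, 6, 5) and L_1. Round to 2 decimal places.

A direction vector for L_1 is L − K = (24, 0, 0).
Taking (0, 12, -12) on L_1 with direction v = (24, 0, 0): w = A − (0, 12, -12) = (-8, -6, 17), and w × v = (0, 408, 144).
Distance = |w × v| / |v| = √187200 / √576 ≈ 18.03.

18.03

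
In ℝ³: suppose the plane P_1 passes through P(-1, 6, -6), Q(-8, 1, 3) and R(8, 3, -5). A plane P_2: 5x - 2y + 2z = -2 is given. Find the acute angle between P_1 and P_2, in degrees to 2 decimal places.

PQ = (-7, -5, 9), PR = (9, -3, 1); a normal to P_1 is PQ × PR = (22, 88, 66).
Using P: P_1 has equation 22x + 88y + 66z = 110.
cos θ = |n₁·n₂| / (|n₁||n₂|) = |66| / (√12584 · √33).
θ = arccos(0.10242) ≈ 84.12°.

84.12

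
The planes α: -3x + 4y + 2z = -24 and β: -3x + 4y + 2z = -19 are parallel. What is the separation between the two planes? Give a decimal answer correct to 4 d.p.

0.9285

Same normal n = (-3, 4, 2) with |n| = √29; distance = |-24 − (-19)| / |n| = 5/√29 ≈ 0.9285.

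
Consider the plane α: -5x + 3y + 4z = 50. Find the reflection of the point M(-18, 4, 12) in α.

λ = (n·M − d)/|n|² = (150 − 50)/50 = 2.
Reflection = M − 2λn = (-18, 4, 12) − 4·(-5, 3, 4) = (2, -8, -4).

(2, -8, -4)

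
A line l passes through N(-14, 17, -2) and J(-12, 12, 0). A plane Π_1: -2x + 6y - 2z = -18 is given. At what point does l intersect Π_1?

(-6, -3, 6)

A direction vector for l is J − N = (2, -5, 2).
Substitute r = (-14, 17, -2) + t(2, -5, 2) into the plane: 134 + (-38)t = -18, so t = 4.
Intersection: (-14, 17, -2) + 4·(2, -5, 2) = (-6, -3, 6).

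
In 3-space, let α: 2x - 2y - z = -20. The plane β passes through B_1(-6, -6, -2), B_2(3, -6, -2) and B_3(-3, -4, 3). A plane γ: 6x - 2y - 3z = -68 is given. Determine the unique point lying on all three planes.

(-8, -2, 8)

B_1B_2 = (9, 0, 0), B_1B_3 = (3, 2, 5); a normal to β is B_1B_2 × B_1B_3 = (0, -45, 18).
Using B_1: β has equation -45y + 18z = 234.
Solving the 3×3 linear system 2x - 2y - z = -20, -45y + 18z = 234, 6x - 2y - 3z = -68 (e.g. by elimination or Cramer's rule, determinant = -144) gives (-8, -2, 8).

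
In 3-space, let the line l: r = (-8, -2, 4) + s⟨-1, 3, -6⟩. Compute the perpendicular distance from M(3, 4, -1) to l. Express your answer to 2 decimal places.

Taking (-8, -2, 4) on l with direction v = (-1, 3, -6): w = M − (-8, -2, 4) = (11, 6, -5), and w × v = (-21, 71, 39).
Distance = |w × v| / |v| = √7003 / √46 ≈ 12.34.

12.34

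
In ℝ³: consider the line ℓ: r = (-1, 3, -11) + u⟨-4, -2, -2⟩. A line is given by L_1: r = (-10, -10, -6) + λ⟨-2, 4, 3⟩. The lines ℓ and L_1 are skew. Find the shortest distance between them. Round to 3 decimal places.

Common perpendicular direction n = (-4, -2, -2) × (-2, 4, 3) = (2, 16, -20).
With w = (-10, -10, -6) − (-1, 3, -11) = (-9, -13, 5), w · n = -326.
Distance = |w · n| / |n| = |-326| / √660 ≈ 12.690.

12.690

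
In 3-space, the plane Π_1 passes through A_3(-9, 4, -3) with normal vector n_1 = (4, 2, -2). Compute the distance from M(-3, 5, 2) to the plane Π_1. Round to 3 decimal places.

3.266

Π_1: n_1·r = n_1·A_3 gives 4x + 2y - 2z = -22.
n·M − d = (4)·(-3) + (2)·(5) + (-2)·(2) − (-22) = 16; |n| = √24.
Distance = |16| / √24 = 16/√24 ≈ 3.266.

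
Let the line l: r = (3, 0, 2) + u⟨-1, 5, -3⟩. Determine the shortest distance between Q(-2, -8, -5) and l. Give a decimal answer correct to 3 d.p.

Taking (3, 0, 2) on l with direction v = (-1, 5, -3): w = Q − (3, 0, 2) = (-5, -8, -7), and w × v = (59, -8, -33).
Distance = |w × v| / |v| = √4634 / √35 ≈ 11.507.

11.507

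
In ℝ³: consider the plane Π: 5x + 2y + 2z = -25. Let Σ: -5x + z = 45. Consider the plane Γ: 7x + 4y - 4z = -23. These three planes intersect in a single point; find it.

(-9, 10, 0)

Solving the 3×3 linear system 5x + 2y + 2z = -25, -5x + z = 45, 7x + 4y - 4z = -23 (e.g. by elimination or Cramer's rule, determinant = -86) gives (-9, 10, 0).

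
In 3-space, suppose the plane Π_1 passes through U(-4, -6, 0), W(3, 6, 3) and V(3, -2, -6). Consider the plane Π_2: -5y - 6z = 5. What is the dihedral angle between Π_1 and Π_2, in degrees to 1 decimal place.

88.7

UW = (7, 12, 3), UV = (7, 4, -6); a normal to Π_1 is UW × UV = (-84, 63, -56).
Using U: Π_1 has equation -84x + 63y - 56z = -42.
cos θ = |n₁·n₂| / (|n₁||n₂|) = |21| / (√14161 · √61).
θ = arccos(0.02259) ≈ 88.7°.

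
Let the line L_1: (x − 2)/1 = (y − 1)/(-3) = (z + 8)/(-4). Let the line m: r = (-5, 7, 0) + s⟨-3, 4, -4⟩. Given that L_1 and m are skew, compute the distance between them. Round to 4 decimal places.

L_1 has direction (1, -3, -4) through (2, 1, -8).
Common perpendicular direction n = (1, -3, -4) × (-3, 4, -4) = (28, 16, -5).
With w = (-5, 7, 0) − (2, 1, -8) = (-7, 6, 8), w · n = -140.
Distance = |w · n| / |n| = |-140| / √1065 ≈ 4.2900.

4.2900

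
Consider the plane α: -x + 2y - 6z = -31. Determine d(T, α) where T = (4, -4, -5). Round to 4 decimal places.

7.6525

n·T − d = (-1)·(4) + (2)·(-4) + (-6)·(-5) − (-31) = 49; |n| = √41.
Distance = |49| / √41 = 49/√41 ≈ 7.6525.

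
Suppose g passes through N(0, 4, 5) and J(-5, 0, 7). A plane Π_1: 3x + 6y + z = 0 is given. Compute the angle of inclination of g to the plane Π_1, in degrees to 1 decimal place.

54.4

A direction vector for g is J − N = (-5, -4, 2).
sin θ = |n·v| / (|n||v|) = |-37| / (√46 · √45) = 0.81324.
θ ≈ 54.4°.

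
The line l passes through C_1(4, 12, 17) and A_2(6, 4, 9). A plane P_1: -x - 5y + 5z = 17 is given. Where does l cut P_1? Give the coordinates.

(8, -4, 1)

A direction vector for l is A_2 − C_1 = (2, -8, -8).
Substitute r = (4, 12, 17) + t(2, -8, -8) into the plane: 21 + (-2)t = 17, so t = 2.
Intersection: (4, 12, 17) + 2·(2, -8, -8) = (8, -4, 1).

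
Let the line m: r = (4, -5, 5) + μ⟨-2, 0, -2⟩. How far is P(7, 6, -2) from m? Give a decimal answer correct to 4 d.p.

13.0767

Taking (4, -5, 5) on m with direction v = (-2, 0, -2): w = P − (4, -5, 5) = (3, 11, -7), and w × v = (-22, 20, 22).
Distance = |w × v| / |v| = √1368 / √8 ≈ 13.0767.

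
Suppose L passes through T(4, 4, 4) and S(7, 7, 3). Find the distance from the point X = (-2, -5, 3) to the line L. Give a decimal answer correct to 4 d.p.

4.0131

A direction vector for L is S − T = (3, 3, -1).
Taking (4, 4, 4) on L with direction v = (3, 3, -1): w = X − (4, 4, 4) = (-6, -9, -1), and w × v = (12, -9, 9).
Distance = |w × v| / |v| = √306 / √19 ≈ 4.0131.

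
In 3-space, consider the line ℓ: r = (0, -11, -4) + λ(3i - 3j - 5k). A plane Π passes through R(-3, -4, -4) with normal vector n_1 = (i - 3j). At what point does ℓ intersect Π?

(-6, -5, 6)

Π: n_1·r = n_1·R gives x - 3y = 9.
Substitute r = (0, -11, -4) + t(3, -3, -5) into the plane: 33 + 12t = 9, so t = -2.
Intersection: (0, -11, -4) + (-2)·(3, -3, -5) = (-6, -5, 6).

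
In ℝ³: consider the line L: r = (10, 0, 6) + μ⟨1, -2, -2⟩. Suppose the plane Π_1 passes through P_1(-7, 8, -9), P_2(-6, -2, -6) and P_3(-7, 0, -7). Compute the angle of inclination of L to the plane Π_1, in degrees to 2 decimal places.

P_1P_2 = (1, -10, 3), P_1P_3 = (0, -8, 2); a normal to Π_1 is P_1P_2 × P_1P_3 = (4, -2, -8).
Using P_1: Π_1 has equation 4x - 2y - 8z = 28.
sin θ = |n·v| / (|n||v|) = |24| / (√84 · √9) = 0.87287.
θ ≈ 60.79°.

60.79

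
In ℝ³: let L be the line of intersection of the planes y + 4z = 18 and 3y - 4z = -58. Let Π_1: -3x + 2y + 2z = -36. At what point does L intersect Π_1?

Direction of L: (0, 1, 4) × (0, 3, -4) = (-16, 0, 0).
A point on L: solving the two plane equations with x = -5 gives (-5, -10, 7).
Substitute r = (-5, -10, 7) + t(-16, 0, 0) into the plane: 9 + 48t = -36, so t = -15/16.
Intersection: (-5, -10, 7) + (-15/16)·(-16, 0, 0) = (10, -10, 7).

(10, -10, 7)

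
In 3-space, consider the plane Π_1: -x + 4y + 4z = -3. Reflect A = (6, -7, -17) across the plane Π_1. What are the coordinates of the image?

λ = (n·A − d)/|n|² = (-102 − (-3))/33 = -3.
Reflection = A − 2λn = (6, -7, -17) − (-6)·(-1, 4, 4) = (0, 17, 7).

(0, 17, 7)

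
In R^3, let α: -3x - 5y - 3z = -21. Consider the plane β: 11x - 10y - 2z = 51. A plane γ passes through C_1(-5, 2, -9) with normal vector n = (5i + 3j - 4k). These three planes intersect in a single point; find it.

γ: n·r = n·C_1 gives 5x + 3y - 4z = 17.
Solving the 3×3 linear system -3x - 5y - 3z = -21, 11x - 10y - 2z = 51, 5x + 3y - 4z = 17 (e.g. by elimination or Cramer's rule, determinant = -557) gives (5, 0, 2).

(5, 0, 2)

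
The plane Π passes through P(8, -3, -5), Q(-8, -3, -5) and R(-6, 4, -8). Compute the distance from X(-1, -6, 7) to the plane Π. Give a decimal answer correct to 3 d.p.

9.848

PQ = (-16, 0, 0), PR = (-14, 7, -3); a normal to Π is PQ × PR = (0, -48, -112).
Using P: Π has equation -48y - 112z = 704.
n·X − d = (0)·(-1) + (-48)·(-6) + (-112)·(7) − 704 = -1200; |n| = √14848.
Distance = |-1200| / √14848 = 1200/√14848 ≈ 9.848.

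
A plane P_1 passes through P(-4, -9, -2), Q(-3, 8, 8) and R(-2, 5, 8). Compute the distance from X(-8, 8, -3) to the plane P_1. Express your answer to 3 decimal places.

1.871

PQ = (1, 17, 10), PR = (2, 14, 10); a normal to P_1 is PQ × PR = (30, 10, -20).
Using P: P_1 has equation 30x + 10y - 20z = -170.
n·X − d = (30)·(-8) + (10)·(8) + (-20)·(-3) − (-170) = 70; |n| = √1400.
Distance = |70| / √1400 = 70/√1400 ≈ 1.871.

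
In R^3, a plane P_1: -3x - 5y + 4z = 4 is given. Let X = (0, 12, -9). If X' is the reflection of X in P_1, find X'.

(-12, -8, 7)

λ = (n·X − d)/|n|² = (-96 − 4)/50 = -2.
Reflection = X − 2λn = (0, 12, -9) − (-4)·(-3, -5, 4) = (-12, -8, 7).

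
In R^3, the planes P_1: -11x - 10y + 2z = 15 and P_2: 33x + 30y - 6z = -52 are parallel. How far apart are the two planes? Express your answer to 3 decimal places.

Rescale P_2 by 1/(-3): -11x - 10y + 2z = 52/3. Then distance = |15 − (52/3)| / √225 ≈ 0.156.

0.156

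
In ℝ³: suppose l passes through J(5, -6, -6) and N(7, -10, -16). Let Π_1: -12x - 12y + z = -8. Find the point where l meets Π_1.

A direction vector for l is N − J = (2, -4, -10).
Substitute r = (5, -6, -6) + t(2, -4, -10) into the plane: 6 + 14t = -8, so t = -1.
Intersection: (5, -6, -6) + (-1)·(2, -4, -10) = (3, -2, 4).

(3, -2, 4)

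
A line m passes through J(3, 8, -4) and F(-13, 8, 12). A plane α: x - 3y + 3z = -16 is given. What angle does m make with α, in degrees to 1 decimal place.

A direction vector for m is F − J = (-16, 0, 16).
sin θ = |n·v| / (|n||v|) = |32| / (√19 · √512) = 0.32444.
θ ≈ 18.9°.

18.9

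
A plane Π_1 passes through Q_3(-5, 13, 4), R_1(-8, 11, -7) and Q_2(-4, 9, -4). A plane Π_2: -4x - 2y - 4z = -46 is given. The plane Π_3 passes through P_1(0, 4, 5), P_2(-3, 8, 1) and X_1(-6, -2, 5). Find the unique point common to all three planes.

(3, 7, 5)

Q_3R_1 = (-3, -2, -11), Q_3Q_2 = (1, -4, -8); a normal to Π_1 is Q_3R_1 × Q_3Q_2 = (-28, -35, 14).
Using Q_3: Π_1 has equation -28x - 35y + 14z = -259.
P_1P_2 = (-3, 4, -4), P_1X_1 = (-6, -6, 0); a normal to Π_3 is P_1P_2 × P_1X_1 = (-24, 24, 42).
Using P_1: Π_3 has equation -24x + 24y + 42z = 306.
Solving the 3×3 linear system -28x - 35y + 14z = -259, -4x - 2y - 4z = -46, -24x + 24y + 42z = 306 (e.g. by elimination or Cramer's rule, determinant = -11592) gives (3, 7, 5).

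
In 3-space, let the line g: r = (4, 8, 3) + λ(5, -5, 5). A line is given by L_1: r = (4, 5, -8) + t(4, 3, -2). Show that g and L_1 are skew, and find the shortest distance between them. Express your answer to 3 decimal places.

Common perpendicular direction n = (5, -5, 5) × (4, 3, -2) = (-5, 30, 35).
With w = (4, 5, -8) − (4, 8, 3) = (0, -3, -11), w · n = -475.
Since n ≠ 0 the lines are not parallel, and w · n = -475 ≠ 0 so they do not intersect; hence they are skew.
Distance = |w · n| / |n| = |-475| / √2150 ≈ 10.244.

10.244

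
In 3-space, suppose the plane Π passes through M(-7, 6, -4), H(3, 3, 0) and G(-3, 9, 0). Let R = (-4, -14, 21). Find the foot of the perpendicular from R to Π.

(8, -2, 0)

MH = (10, -3, 4), MG = (4, 3, 4); a normal to Π is MH × MG = (-24, -24, 42).
Using M: Π has equation -24x - 24y + 42z = -144.
Foot = R − λn with λ = (n·R − d)/|n|² = (1314 − (-144))/2916 = 1/2.
Foot = (-4, -14, 21) − (1/2)·(-24, -24, 42) = (8, -2, 0).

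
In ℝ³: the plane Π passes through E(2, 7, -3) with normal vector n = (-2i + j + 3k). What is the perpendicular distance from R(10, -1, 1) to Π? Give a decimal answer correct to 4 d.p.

Π: n·r = n·E gives -2x + y + 3z = -6.
n·R − d = (-2)·(10) + (1)·(-1) + (3)·(1) − (-6) = -12; |n| = √14.
Distance = |-12| / √14 = 12/√14 ≈ 3.2071.

3.2071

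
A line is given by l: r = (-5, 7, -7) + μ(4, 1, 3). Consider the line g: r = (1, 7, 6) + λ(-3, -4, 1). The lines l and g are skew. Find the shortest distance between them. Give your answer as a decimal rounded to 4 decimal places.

Common perpendicular direction n = (4, 1, 3) × (-3, -4, 1) = (13, -13, -13).
With w = (1, 7, 6) − (-5, 7, -7) = (6, 0, 13), w · n = -91.
Distance = |w · n| / |n| = |-91| / √507 ≈ 4.0415.

4.0415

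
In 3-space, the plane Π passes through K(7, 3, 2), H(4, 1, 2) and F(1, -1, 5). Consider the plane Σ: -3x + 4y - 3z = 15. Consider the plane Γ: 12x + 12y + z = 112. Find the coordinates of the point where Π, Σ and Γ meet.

(7, 3, -8)

KH = (-3, -2, 0), KF = (-6, -4, 3); a normal to Π is KH × KF = (-6, 9, 0).
Using K: Π has equation -6x + 9y = -15.
Solving the 3×3 linear system -6x + 9y = -15, -3x + 4y - 3z = 15, 12x + 12y + z = 112 (e.g. by elimination or Cramer's rule, determinant = -537) gives (7, 3, -8).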